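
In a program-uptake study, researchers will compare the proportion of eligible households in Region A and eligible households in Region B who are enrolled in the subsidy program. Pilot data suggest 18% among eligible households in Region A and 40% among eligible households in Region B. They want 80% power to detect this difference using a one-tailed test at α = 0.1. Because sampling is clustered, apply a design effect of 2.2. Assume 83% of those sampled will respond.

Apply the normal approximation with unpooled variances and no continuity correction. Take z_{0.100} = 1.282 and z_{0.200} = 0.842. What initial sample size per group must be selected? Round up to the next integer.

n = 96 per group

n = (z_α + z_β)² · [p₁(1−p₁) + p₂(1−p₂)] / (p₁ − p₂)²
  = (1.282 + 0.842)² · (0.18·0.82 + 0.40·0.60) / (-0.22)²
  = (2.124)² · (0.1476 + 0.2400) / 0.0484
  = 4.5114 · 0.3876 / 0.0484
  = 36.13
Design effect: 2.2 × 36.13 = 79.48.
Adjust for 83% response: 79.48 / 0.83 = 95.76.
Round up → n = 96 per group.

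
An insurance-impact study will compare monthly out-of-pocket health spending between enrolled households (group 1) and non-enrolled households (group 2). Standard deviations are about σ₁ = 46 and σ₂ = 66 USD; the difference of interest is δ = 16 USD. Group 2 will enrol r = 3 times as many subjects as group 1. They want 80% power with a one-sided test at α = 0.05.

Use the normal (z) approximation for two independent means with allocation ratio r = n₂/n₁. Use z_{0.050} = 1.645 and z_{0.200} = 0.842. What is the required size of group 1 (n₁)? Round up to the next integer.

n₁ = 87

n₁ = (z_α + z_β)² · (σ₁² + σ₂²/r) / δ²
   = (1.645 + 0.842)² · (46² + 66²/3) / 16²
   = 6.1852 · (2116 + 1452) / 256
   = 6.1852 · 3568 / 256
   = 86.21
Round up → n₁ = 87; n₂ = r·n₁ = 3 × 87 = 261.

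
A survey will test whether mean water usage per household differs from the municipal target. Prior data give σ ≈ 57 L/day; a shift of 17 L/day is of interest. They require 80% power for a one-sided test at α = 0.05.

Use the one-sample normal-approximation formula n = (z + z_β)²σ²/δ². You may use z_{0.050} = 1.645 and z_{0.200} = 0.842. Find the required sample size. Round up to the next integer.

n = 70

n = (z_α + z_β)² · σ² / δ²
  = (1.645 + 0.842)² · 57² / 17²
  = 6.1852 · 3249 / 289
  = 69.53
Round up → n = 70.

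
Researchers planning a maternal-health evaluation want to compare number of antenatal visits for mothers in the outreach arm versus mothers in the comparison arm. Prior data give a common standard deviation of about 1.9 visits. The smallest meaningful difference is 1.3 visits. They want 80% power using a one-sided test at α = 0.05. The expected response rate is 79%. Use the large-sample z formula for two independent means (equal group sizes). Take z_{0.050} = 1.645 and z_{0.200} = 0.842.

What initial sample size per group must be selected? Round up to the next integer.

n = (z_α + z_β)² · (σ₁² + σ₂²) / δ²
  = (1.645 + 0.842)² · (2·1.9² = 7.22) / 1.3²
  = 6.1852 · 7.22 / 1.69
  = 26.42
Adjust for 79% response: 26.42 / 0.79 = 33.45.
Round up → n = 34 per group.

n = 34 per group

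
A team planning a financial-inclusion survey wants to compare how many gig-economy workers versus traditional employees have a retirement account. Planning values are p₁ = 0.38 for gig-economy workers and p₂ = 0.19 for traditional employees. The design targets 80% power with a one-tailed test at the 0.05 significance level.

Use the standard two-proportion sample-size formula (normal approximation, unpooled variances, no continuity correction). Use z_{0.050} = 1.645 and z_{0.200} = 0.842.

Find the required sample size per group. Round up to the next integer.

n = 67 per group

n = (z_α + z_β)² · [p₁(1−p₁) + p₂(1−p₂)] / (p₁ − p₂)²
  = (1.645 + 0.842)² · (0.38·0.62 + 0.19·0.81) / (0.19)²
  = (2.487)² · (0.2356 + 0.1539) / 0.0361
  = 6.1852 · 0.3895 / 0.0361
  = 66.73
Round up → n = 67 per group.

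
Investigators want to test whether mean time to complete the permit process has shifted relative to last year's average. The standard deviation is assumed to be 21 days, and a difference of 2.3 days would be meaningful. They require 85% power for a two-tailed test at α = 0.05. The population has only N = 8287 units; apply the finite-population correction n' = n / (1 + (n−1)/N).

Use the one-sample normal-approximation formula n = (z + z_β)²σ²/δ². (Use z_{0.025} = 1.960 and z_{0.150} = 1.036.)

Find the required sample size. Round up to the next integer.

n = 687

n = (z_{α/2} + z_β)² · σ² / δ²
  = (1.960 + 1.036)² · 21² / 2.3²
  = 8.9760 · 441 / 5.29
  = 748.28
Finite-population correction (N = 8287): 748.28 / (1 + (748.28 − 1)/8287) = 686.39.
Round up → n = 687.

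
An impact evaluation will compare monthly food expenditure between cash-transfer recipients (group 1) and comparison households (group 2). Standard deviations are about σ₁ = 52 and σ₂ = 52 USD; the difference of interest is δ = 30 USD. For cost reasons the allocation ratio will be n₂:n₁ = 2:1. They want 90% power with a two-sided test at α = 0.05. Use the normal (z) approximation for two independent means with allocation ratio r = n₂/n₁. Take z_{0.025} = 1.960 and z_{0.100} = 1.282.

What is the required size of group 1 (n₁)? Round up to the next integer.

n₁ = (z_{α/2} + z_β)² · (σ₁² + σ₂²/r) / δ²
   = (1.960 + 1.282)² · (52² + 52²/2) / 30²
   = 10.5106 · (2704 + 1352) / 900
   = 10.5106 · 4056 / 900
   = 47.37
Round up → n₁ = 48; n₂ = r·n₁ = 2 × 48 = 96.

n₁ = 48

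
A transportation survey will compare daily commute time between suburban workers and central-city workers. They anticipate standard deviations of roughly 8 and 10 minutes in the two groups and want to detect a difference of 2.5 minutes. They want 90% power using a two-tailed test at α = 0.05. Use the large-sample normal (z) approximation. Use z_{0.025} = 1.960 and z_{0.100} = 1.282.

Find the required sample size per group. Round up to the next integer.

n = (z_{α/2} + z_β)² · (σ₁² + σ₂²) / δ²
  = (1.960 + 1.282)² · (8² + 10² = 164) / 2.5²
  = 10.5106 · 164 / 6.25
  = 275.80
Round up → n = 276 per group.

n = 276 per group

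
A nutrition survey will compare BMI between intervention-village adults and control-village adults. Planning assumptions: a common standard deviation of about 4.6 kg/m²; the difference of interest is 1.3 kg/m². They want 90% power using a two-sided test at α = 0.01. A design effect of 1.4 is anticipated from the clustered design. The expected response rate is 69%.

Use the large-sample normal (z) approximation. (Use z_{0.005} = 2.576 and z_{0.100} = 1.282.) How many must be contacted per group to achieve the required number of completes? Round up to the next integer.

n = 757 per group

n = (z_{α/2} + z_β)² · (σ₁² + σ₂²) / δ²
  = (2.576 + 1.282)² · (2·4.6² = 42.32) / 1.3²
  = 14.8842 · 42.32 / 1.69
  = 372.72
Design effect: 1.4 × 372.72 = 521.81.
Adjust for 69% response: 521.81 / 0.69 = 756.24.
Round up → n = 757 per group.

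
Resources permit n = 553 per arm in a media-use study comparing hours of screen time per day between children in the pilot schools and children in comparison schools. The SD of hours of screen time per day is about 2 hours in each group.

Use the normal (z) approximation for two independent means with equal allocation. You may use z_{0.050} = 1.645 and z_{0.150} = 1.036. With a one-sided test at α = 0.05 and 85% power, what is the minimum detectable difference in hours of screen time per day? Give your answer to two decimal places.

δ = (z_α + z_β) · √((σ₁²+σ₂²)/n)
  = (1.645 + 1.036) · √(8/553)
  = 2.681 · √0.01447
  = 2.681 · 0.1203
  = 0.3225

Minimum detectable difference ≈ 0.32 hours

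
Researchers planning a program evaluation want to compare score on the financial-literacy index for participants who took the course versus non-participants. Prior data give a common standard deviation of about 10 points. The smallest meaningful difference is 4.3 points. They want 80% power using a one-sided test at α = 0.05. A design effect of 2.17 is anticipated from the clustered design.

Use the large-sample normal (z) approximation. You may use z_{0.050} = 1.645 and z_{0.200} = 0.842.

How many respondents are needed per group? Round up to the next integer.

n = 146 per group

n = (z_α + z_β)² · (σ₁² + σ₂²) / δ²
  = (1.645 + 0.842)² · (2·10² = 200) / 4.3²
  = 6.1852 · 200 / 18.49
  = 66.90
Design effect: 2.17 × 66.90 = 145.18.
Round up → n = 146 per group.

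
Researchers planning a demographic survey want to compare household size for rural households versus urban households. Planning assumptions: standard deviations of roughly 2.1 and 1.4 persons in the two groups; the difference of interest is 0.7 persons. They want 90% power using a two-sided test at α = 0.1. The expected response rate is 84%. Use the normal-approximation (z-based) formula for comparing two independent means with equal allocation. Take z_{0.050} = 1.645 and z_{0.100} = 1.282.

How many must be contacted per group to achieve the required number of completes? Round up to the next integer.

n = (z_{α/2} + z_β)² · (σ₁² + σ₂²) / δ²
  = (1.645 + 1.282)² · (2.1² + 1.4² = 6.37) / 0.7²
  = 8.5673 · 6.37 / 0.49
  = 111.38
Adjust for 84% response: 111.38 / 0.84 = 132.59.
Round up → n = 133 per group.

n = 133 per group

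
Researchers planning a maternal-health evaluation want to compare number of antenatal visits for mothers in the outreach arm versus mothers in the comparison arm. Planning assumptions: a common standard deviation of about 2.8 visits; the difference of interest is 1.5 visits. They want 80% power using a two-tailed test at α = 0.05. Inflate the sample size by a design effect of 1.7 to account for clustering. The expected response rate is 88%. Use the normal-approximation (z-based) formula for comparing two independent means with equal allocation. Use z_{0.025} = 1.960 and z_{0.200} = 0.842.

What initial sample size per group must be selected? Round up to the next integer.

n = 106 per group

n = (z_{α/2} + z_β)² · (σ₁² + σ₂²) / δ²
  = (1.960 + 0.842)² · (2·2.8² = 15.68) / 1.5²
  = 7.8512 · 15.68 / 2.25
  = 54.71
Design effect: 1.7 × 54.71 = 93.01.
Adjust for 88% response: 93.01 / 0.88 = 105.70.
Round up → n = 106 per group.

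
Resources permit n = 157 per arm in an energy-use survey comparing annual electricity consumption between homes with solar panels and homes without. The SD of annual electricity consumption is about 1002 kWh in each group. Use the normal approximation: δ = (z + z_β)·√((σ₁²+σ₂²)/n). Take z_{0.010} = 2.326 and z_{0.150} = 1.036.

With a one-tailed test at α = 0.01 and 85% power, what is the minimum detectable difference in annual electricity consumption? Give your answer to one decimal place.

Minimum detectable difference ≈ 380.2 kWh

δ = (z_α + z_β) · √((σ₁²+σ₂²)/n)
  = (2.326 + 1.036) · √(2008008/157)
  = 3.362 · √12789.9
  = 3.362 · 113.0923
  = 380.2162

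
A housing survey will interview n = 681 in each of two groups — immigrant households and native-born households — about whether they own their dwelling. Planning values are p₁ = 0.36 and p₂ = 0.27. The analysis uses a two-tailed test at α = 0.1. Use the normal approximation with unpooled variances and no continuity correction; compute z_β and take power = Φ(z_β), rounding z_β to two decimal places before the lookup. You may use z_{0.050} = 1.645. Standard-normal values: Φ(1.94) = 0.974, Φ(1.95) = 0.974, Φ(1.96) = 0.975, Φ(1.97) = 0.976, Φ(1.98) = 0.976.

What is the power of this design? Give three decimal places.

z_β = |p₁−p₂|·√(n/[p₁q₁+p₂q₂]) − z_{α/2}
    = 0.09 · √(681/0.4275) − 1.645
    = 0.09 · 39.9122 − 1.645
    = 3.5921 − 1.645 = 1.9471 → 1.95
Power = Φ(1.95) = 0.974.

Power ≈ 0.974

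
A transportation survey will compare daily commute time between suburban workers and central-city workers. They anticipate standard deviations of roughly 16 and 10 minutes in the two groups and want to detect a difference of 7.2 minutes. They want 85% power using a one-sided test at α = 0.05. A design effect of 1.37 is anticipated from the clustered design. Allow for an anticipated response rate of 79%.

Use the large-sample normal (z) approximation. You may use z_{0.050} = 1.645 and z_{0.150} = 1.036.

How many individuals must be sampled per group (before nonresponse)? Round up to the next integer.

n = (z_α + z_β)² · (σ₁² + σ₂²) / δ²
  = (1.645 + 1.036)² · (16² + 10² = 356) / 7.2²
  = 7.1878 · 356 / 51.84
  = 49.36
Design effect: 1.37 × 49.36 = 67.62.
Adjust for 79% response: 67.62 / 0.79 = 85.60.
Round up → n = 86 per group.

n = 86 per group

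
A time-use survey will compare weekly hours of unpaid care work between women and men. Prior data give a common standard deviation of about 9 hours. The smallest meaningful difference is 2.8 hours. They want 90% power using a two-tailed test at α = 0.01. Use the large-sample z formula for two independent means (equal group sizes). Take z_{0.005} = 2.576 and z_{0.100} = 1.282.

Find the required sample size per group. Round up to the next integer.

n = (z_{α/2} + z_β)² · (σ₁² + σ₂²) / δ²
  = (2.576 + 1.282)² · (2·9² = 162) / 2.8²
  = 14.8842 · 162 / 7.84
  = 307.56
Round up → n = 308 per group.

n = 308 per group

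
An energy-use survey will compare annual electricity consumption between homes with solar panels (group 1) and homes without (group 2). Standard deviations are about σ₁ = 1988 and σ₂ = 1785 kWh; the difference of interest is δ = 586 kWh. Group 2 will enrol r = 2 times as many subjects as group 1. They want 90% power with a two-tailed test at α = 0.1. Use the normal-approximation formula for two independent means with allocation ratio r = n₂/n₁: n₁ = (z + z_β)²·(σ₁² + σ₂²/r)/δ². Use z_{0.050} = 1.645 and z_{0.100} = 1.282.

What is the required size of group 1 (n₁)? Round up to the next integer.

n₁ = 139

n₁ = (z_{α/2} + z_β)² · (σ₁² + σ₂²/r) / δ²
   = (1.645 + 1.282)² · (1988² + 1785²/2) / 586²
   = 8.5673 · (3952144 + 1593112.5) / 343396
   = 8.5673 · 5545256.5 / 343396
   = 138.35
Round up → n₁ = 139; n₂ = r·n₁ = 2 × 139 = 278.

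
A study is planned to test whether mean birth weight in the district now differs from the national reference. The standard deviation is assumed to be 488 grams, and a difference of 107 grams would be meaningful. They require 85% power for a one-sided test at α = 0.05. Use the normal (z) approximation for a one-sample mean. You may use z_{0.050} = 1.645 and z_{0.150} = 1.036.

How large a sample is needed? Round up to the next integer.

n = 150

n = (z_α + z_β)² · σ² / δ²
  = (1.645 + 1.036)² · 488² / 107²
  = 7.1878 · 238144 / 11449
  = 149.51
Round up → n = 150.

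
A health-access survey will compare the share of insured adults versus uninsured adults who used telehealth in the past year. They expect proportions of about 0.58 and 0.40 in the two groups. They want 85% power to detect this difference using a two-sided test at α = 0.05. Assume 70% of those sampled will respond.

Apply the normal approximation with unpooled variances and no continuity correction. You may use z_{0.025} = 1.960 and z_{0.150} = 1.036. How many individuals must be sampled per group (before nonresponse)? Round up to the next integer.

n = (z_{α/2} + z_β)² · [p₁(1−p₁) + p₂(1−p₂)] / (p₁ − p₂)²
  = (1.960 + 1.036)² · (0.58·0.42 + 0.40·0.60) / (0.18)²
  = (2.996)² · (0.2436 + 0.2400) / 0.0324
  = 8.9760 · 0.4836 / 0.0324
  = 133.98
Adjust for 70% response: 133.98 / 0.70 = 191.39.
Round up → n = 192 per group.

n = 192 per group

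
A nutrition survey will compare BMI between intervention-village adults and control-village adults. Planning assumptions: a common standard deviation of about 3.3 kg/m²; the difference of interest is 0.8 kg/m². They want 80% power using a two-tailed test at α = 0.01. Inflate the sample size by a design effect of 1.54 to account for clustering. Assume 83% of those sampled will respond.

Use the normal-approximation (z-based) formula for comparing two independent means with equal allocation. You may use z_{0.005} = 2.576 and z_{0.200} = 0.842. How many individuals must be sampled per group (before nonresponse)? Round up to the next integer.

n = 738 per group

n = (z_{α/2} + z_β)² · (σ₁² + σ₂²) / δ²
  = (2.576 + 0.842)² · (2·3.3² = 21.78) / 0.8²
  = 11.6827 · 21.78 / 0.64
  = 397.58
Design effect: 1.54 × 397.58 = 612.27.
Adjust for 83% response: 612.27 / 0.83 = 737.67.
Round up → n = 738 per group.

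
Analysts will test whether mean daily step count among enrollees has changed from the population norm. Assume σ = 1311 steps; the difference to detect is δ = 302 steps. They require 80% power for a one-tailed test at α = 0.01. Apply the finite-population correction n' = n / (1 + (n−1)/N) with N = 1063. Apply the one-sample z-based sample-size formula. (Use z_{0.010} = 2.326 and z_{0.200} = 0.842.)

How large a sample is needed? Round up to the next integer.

n = (z_α + z_β)² · σ² / δ²
  = (2.326 + 0.842)² · 1311² / 302²
  = 10.0362 · 1718721 / 91204
  = 189.13
Finite-population correction (N = 1063): 189.13 / (1 + (189.13 − 1)/1063) = 160.69.
Round up → n = 161.

n = 161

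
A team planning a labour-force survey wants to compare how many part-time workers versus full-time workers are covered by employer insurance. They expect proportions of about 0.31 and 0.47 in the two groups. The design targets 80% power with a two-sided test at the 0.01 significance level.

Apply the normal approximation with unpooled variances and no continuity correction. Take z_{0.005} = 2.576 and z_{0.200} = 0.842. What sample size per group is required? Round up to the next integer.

n = (z_{α/2} + z_β)² · [p₁(1−p₁) + p₂(1−p₂)] / (p₁ − p₂)²
  = (2.576 + 0.842)² · (0.31·0.69 + 0.47·0.53) / (-0.16)²
  = (3.418)² · (0.2139 + 0.2491) / 0.0256
  = 11.6827 · 0.4630 / 0.0256
  = 211.29
Round up → n = 212 per group.

n = 212 per group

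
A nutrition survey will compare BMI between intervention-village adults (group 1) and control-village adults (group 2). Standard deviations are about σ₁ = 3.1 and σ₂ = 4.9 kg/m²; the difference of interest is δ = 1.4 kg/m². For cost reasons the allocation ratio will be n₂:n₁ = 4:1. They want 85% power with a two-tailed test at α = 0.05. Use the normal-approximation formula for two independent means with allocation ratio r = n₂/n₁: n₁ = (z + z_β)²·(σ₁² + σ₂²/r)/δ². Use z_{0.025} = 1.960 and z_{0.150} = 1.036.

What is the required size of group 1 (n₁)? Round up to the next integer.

n₁ = 72

n₁ = (z_{α/2} + z_β)² · (σ₁² + σ₂²/r) / δ²
   = (1.960 + 1.036)² · (3.1² + 4.9²/4) / 1.4²
   = 8.9760 · (9.61 + 6.0025) / 1.96
   = 8.9760 · 15.6125 / 1.96
   = 71.50
Round up → n₁ = 72; n₂ = r·n₁ = 4 × 72 = 288.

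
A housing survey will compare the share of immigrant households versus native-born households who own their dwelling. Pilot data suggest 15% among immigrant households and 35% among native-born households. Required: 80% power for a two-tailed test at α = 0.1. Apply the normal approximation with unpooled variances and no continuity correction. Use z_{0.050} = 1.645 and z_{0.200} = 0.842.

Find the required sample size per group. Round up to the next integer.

n = (z_{α/2} + z_β)² · [p₁(1−p₁) + p₂(1−p₂)] / (p₁ − p₂)²
  = (1.645 + 0.842)² · (0.15·0.85 + 0.35·0.65) / (-0.20)²
  = (2.487)² · (0.1275 + 0.2275) / 0.0400
  = 6.1852 · 0.3550 / 0.0400
  = 54.89
Round up → n = 55 per group.

n = 55 per group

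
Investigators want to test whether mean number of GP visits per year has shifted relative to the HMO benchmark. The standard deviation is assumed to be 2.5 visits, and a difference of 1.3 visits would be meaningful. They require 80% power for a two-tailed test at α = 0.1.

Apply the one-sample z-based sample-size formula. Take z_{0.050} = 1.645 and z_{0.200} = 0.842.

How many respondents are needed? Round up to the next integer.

n = (z_{α/2} + z_β)² · σ² / δ²
  = (1.645 + 0.842)² · 2.5² / 1.3²
  = 6.1852 · 6.25 / 1.69
  = 22.87
Round up → n = 23.

n = 23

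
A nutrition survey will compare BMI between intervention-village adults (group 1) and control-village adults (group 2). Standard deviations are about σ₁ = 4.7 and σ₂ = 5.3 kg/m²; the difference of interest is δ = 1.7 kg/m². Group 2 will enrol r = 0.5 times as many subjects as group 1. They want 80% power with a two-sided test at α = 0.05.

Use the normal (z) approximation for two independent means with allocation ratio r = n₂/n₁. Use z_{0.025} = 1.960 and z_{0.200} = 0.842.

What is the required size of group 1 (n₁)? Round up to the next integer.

n₁ = (z_{α/2} + z_β)² · (σ₁² + σ₂²/r) / δ²
   = (1.960 + 0.842)² · (4.7² + 5.3²/0.5) / 1.7²
   = 7.8512 · (22.09 + 56.18) / 2.89
   = 7.8512 · 78.27 / 2.89
   = 212.63
Round up → n₁ = 213; n₂ = r·n₁ = 0.5 × 213 = 107.

n₁ = 213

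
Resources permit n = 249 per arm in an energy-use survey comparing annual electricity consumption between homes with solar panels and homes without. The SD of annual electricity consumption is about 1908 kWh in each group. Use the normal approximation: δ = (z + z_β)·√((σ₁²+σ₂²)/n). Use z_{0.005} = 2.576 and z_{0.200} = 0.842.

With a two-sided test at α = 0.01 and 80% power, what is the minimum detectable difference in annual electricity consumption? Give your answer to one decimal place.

δ = (z_{α/2} + z_β) · √((σ₁²+σ₂²)/n)
  = (2.576 + 0.842) · √(7280928/249)
  = 3.418 · √29240.7
  = 3.418 · 170.9990
  = 584.4747

Minimum detectable difference ≈ 584.5 kWh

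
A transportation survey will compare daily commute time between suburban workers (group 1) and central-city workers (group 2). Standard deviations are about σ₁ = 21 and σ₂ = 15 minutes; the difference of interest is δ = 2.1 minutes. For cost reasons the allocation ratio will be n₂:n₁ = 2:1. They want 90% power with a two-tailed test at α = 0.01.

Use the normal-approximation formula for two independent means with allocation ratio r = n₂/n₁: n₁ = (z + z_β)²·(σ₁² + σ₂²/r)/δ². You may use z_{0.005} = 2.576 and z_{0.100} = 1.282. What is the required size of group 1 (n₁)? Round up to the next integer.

n₁ = (z_{α/2} + z_β)² · (σ₁² + σ₂²/r) / δ²
   = (2.576 + 1.282)² · (21² + 15²/2) / 2.1²
   = 14.8842 · (441 + 112.5) / 4.41
   = 14.8842 · 553.5 / 4.41
   = 1868.11
Round up → n₁ = 1869; n₂ = r·n₁ = 2 × 1869 = 3738.

n₁ = 1869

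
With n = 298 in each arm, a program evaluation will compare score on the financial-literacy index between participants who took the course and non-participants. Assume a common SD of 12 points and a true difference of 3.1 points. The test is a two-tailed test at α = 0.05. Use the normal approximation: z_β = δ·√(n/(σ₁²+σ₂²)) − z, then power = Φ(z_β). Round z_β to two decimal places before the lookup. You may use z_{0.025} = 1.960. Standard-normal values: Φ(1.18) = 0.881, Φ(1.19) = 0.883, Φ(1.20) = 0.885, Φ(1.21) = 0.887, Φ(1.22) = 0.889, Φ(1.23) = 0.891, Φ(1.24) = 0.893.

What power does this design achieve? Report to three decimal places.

Power ≈ 0.883

z_β = δ·√(n/(σ₁²+σ₂²)) − z_{α/2}
    = 3.1 · √(298/288) − 1.960
    = 3.1 · 1.01721 − 1.960
    = 3.1534 − 1.960 = 1.1934 → 1.19
Power = Φ(1.19) = 0.883.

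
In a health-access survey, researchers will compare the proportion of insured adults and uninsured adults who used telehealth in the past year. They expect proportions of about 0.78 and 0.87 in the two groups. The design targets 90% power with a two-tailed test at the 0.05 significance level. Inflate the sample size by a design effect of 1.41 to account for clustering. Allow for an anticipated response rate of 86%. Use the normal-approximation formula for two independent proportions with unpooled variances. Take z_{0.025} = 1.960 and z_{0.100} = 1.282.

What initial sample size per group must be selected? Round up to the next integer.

n = 606 per group

n = (z_{α/2} + z_β)² · [p₁(1−p₁) + p₂(1−p₂)] / (p₁ − p₂)²
  = (1.960 + 1.282)² · (0.78·0.22 + 0.87·0.13) / (-0.09)²
  = (3.242)² · (0.1716 + 0.1131) / 0.0081
  = 10.5106 · 0.2847 / 0.0081
  = 369.43
Design effect: 1.41 × 369.43 = 520.89.
Adjust for 86% response: 520.89 / 0.86 = 605.69.
Round up → n = 606 per group.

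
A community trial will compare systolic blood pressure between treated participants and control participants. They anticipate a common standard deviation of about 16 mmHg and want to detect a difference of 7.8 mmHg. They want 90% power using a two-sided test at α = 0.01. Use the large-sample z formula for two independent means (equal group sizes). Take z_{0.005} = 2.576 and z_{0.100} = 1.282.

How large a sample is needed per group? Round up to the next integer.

n = 126 per group

n = (z_{α/2} + z_β)² · (σ₁² + σ₂²) / δ²
  = (2.576 + 1.282)² · (2·16² = 512) / 7.8²
  = 14.8842 · 512 / 60.84
  = 125.26
Round up → n = 126 per group.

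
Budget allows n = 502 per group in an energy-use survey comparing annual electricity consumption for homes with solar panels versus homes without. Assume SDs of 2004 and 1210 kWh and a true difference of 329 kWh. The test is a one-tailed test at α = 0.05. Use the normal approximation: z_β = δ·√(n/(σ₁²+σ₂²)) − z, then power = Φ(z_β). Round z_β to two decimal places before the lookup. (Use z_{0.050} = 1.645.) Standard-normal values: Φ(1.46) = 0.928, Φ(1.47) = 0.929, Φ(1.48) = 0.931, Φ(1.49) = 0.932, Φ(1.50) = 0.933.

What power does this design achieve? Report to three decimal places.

Power ≈ 0.933

z_β = δ·√(n/(σ₁²+σ₂²)) − z_α
    = 329 · √(502/5480116) − 1.645
    = 329 · 0.00957 − 1.645
    = 3.1489 − 1.645 = 1.5039 → 1.50
Power = Φ(1.50) = 0.933.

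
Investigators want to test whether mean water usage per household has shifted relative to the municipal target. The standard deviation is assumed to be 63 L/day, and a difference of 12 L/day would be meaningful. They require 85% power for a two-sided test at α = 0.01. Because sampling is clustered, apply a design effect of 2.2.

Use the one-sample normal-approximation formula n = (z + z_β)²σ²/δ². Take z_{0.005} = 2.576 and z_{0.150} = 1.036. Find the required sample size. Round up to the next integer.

n = 792

n = (z_{α/2} + z_β)² · σ² / δ²
  = (2.576 + 1.036)² · 63² / 12²
  = 13.0465 · 3969 / 144
  = 359.60
Design effect: 2.2 × 359.60 = 791.11.
Round up → n = 792.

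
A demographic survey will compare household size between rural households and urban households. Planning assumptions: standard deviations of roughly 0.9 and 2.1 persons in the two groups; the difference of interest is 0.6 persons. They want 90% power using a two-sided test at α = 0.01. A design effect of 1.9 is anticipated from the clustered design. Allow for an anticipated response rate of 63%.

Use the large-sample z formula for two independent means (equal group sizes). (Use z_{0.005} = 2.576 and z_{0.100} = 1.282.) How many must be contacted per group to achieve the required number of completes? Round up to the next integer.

n = 651 per group

n = (z_{α/2} + z_β)² · (σ₁² + σ₂²) / δ²
  = (2.576 + 1.282)² · (0.9² + 2.1² = 5.22) / 0.6²
  = 14.8842 · 5.22 / 0.36
  = 215.82
Design effect: 1.9 × 215.82 = 410.06.
Adjust for 63% response: 410.06 / 0.63 = 650.89.
Round up → n = 651 per group.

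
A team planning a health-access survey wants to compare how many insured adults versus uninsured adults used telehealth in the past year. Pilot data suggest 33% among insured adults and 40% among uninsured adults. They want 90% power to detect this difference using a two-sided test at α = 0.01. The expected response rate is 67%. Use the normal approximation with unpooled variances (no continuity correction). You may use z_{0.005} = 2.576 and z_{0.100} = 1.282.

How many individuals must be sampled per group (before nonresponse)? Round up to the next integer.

n = (z_{α/2} + z_β)² · [p₁(1−p₁) + p₂(1−p₂)] / (p₁ − p₂)²
  = (2.576 + 1.282)² · (0.33·0.67 + 0.40·0.60) / (-0.07)²
  = (3.858)² · (0.2211 + 0.2400) / 0.0049
  = 14.8842 · 0.4611 / 0.0049
  = 1400.63
Adjust for 67% response: 1400.63 / 0.67 = 2090.49.
Round up → n = 2091 per group.

n = 2091 per group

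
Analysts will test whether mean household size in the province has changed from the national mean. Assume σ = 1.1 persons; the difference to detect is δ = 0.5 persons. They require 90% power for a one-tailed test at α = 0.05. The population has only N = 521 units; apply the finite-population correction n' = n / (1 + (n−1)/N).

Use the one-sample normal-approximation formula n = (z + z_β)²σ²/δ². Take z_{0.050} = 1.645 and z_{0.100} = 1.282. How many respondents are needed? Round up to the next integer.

n = 39

n = (z_α + z_β)² · σ² / δ²
  = (1.645 + 1.282)² · 1.1² / 0.5²
  = 8.5673 · 1.21 / 0.25
  = 41.47
Finite-population correction (N = 521): 41.47 / (1 + (41.47 − 1)/521) = 38.48.
Round up → n = 39.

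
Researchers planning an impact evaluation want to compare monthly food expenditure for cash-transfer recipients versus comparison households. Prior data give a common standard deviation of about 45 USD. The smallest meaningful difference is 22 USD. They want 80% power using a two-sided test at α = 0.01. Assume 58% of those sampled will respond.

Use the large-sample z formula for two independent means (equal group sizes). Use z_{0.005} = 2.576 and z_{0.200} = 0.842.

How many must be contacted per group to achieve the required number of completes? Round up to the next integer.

n = (z_{α/2} + z_β)² · (σ₁² + σ₂²) / δ²
  = (2.576 + 0.842)² · (2·45² = 4050) / 22²
  = 11.6827 · 4050 / 484
  = 97.76
Adjust for 58% response: 97.76 / 0.58 = 168.55.
Round up → n = 169 per group.

n = 169 per group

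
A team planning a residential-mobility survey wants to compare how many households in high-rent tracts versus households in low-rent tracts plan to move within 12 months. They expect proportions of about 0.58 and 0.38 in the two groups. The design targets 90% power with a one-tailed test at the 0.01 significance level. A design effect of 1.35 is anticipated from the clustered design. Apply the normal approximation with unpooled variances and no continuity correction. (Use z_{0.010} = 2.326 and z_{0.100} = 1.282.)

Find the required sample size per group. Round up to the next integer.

n = 211 per group

n = (z_α + z_β)² · [p₁(1−p₁) + p₂(1−p₂)] / (p₁ − p₂)²
  = (2.326 + 1.282)² · (0.58·0.42 + 0.38·0.62) / (0.20)²
  = (3.608)² · (0.2436 + 0.2356) / 0.0400
  = 13.0177 · 0.4792 / 0.0400
  = 155.95
Design effect: 1.35 × 155.95 = 210.53.
Round up → n = 211 per group.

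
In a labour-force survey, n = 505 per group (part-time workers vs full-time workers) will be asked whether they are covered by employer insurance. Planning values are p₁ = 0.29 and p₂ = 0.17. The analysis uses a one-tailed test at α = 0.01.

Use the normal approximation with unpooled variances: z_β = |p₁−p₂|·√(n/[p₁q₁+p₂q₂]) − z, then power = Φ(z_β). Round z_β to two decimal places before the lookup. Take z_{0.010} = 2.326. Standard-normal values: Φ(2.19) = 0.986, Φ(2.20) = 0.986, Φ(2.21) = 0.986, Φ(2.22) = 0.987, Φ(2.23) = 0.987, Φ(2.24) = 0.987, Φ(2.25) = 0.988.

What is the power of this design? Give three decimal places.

Power ≈ 0.988

z_β = |p₁−p₂|·√(n/[p₁q₁+p₂q₂]) − z_α
    = 0.12 · √(505/0.3470) − 2.326
    = 0.12 · 38.1488 − 2.326
    = 4.5779 − 2.326 = 2.2519 → 2.25
Power = Φ(2.25) = 0.988.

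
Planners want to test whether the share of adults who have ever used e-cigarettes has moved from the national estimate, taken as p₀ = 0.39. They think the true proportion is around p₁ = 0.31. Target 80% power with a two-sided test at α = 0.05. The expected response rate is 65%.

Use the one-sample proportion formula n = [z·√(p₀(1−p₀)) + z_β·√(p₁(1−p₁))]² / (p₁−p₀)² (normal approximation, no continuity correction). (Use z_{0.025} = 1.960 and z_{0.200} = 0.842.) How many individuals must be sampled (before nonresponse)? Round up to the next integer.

n = [z_{α/2}·√(p₀q₀) + z_β·√(p₁q₁)]² / (p₁ − p₀)²
  = [1.960·√(0.39·0.61) + 0.842·√(0.31·0.69)]² / (-0.08)²
  = [1.960·0.4877 + 0.842·0.4625]² / 0.0064
  = [1.3454]² / 0.0064
  = 282.83
Adjust for 65% response: 282.83 / 0.65 = 435.13.
Round up → n = 436.

n = 436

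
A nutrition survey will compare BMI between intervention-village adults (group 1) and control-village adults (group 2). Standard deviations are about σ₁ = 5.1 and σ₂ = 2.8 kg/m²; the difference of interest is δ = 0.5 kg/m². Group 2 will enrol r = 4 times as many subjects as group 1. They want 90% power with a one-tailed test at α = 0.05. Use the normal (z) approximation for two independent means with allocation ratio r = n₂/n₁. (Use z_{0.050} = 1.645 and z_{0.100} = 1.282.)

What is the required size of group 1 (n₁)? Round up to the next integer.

n₁ = (z_α + z_β)² · (σ₁² + σ₂²/r) / δ²
   = (1.645 + 1.282)² · (5.1² + 2.8²/4) / 0.5²
   = 8.5673 · (26.01 + 1.96) / 0.25
   = 8.5673 · 27.97 / 0.25
   = 958.51
Round up → n₁ = 959; n₂ = r·n₁ = 4 × 959 = 3836.

n₁ = 959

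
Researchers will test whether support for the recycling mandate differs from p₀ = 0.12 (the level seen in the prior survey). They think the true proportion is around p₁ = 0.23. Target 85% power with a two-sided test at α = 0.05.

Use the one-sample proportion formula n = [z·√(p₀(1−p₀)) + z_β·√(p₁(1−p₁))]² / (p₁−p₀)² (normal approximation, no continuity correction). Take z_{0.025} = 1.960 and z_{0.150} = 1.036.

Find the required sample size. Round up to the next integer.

n = 96

n = [z_{α/2}·√(p₀q₀) + z_β·√(p₁q₁)]² / (p₁ − p₀)²
  = [1.960·√(0.12·0.88) + 1.036·√(0.23·0.77)]² / (0.11)²
  = [1.960·0.3250 + 1.036·0.4208]² / 0.0121
  = [1.0729]² / 0.0121
  = 95.13
Round up → n = 96.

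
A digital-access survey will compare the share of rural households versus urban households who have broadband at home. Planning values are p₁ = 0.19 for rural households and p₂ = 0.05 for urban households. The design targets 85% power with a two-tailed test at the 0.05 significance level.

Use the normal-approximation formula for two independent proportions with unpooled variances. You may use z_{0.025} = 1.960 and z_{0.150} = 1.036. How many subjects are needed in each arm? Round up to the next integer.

n = (z_{α/2} + z_β)² · [p₁(1−p₁) + p₂(1−p₂)] / (p₁ − p₂)²
  = (1.960 + 1.036)² · (0.19·0.81 + 0.05·0.95) / (0.14)²
  = (2.996)² · (0.1539 + 0.0475) / 0.0196
  = 8.9760 · 0.2014 / 0.0196
  = 92.23
Round up → n = 93 per group.

n = 93 per group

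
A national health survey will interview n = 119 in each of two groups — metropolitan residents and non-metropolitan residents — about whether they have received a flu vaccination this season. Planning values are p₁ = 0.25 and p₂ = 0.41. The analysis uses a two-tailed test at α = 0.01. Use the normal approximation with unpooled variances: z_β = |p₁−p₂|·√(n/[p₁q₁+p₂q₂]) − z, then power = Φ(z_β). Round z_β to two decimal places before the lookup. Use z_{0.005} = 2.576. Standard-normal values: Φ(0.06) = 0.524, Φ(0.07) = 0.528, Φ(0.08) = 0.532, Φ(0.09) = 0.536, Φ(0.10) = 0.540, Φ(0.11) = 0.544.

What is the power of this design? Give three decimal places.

z_β = |p₁−p₂|·√(n/[p₁q₁+p₂q₂]) − z_{α/2}
    = 0.16 · √(119/0.4294) − 2.576
    = 0.16 · 16.6472 − 2.576
    = 2.6636 − 2.576 = 0.0876 → 0.09
Power = Φ(0.09) = 0.536.

Power ≈ 0.536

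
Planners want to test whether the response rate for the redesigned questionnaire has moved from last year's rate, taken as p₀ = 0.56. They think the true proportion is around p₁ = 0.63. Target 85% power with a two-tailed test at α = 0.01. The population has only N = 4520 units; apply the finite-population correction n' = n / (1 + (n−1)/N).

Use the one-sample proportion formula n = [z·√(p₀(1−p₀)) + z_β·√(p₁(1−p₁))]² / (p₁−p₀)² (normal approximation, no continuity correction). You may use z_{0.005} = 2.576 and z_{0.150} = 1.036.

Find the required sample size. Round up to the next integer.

n = 566

n = [z_{α/2}·√(p₀q₀) + z_β·√(p₁q₁)]² / (p₁ − p₀)²
  = [2.576·√(0.56·0.44) + 1.036·√(0.63·0.37)]² / (0.07)²
  = [2.576·0.4964 + 1.036·0.4828]² / 0.0049
  = [1.7789]² / 0.0049
  = 645.80
Finite-population correction (N = 4520): 645.80 / (1 + (645.80 − 1)/4520) = 565.17.
Round up → n = 566.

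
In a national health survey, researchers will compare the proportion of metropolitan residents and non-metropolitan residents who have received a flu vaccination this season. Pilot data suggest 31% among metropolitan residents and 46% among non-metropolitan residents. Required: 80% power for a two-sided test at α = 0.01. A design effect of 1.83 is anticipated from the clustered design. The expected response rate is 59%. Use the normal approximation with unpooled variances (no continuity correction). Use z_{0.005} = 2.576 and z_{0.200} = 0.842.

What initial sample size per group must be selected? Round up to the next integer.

n = 745 per group

n = (z_{α/2} + z_β)² · [p₁(1−p₁) + p₂(1−p₂)] / (p₁ − p₂)²
  = (2.576 + 0.842)² · (0.31·0.69 + 0.46·0.54) / (-0.15)²
  = (3.418)² · (0.2139 + 0.2484) / 0.0225
  = 11.6827 · 0.4623 / 0.0225
  = 240.04
Design effect: 1.83 × 240.04 = 439.28.
Adjust for 59% response: 439.28 / 0.59 = 744.53.
Round up → n = 745 per group.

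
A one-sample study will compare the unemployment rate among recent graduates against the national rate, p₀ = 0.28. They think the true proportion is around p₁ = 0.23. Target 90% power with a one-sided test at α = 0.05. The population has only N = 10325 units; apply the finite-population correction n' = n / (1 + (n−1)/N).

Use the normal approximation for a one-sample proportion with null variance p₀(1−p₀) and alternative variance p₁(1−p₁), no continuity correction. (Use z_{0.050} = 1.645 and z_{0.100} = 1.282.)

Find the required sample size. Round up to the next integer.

n = [z_α·√(p₀q₀) + z_β·√(p₁q₁)]² / (p₁ − p₀)²
  = [1.645·√(0.28·0.72) + 1.282·√(0.23·0.77)]² / (-0.05)²
  = [1.645·0.4490 + 1.282·0.4208]² / 0.0025
  = [1.2781]² / 0.0025
  = 653.43
Finite-population correction (N = 10325): 653.43 / (1 + (653.43 − 1)/10325) = 614.59.
Round up → n = 615.

n = 615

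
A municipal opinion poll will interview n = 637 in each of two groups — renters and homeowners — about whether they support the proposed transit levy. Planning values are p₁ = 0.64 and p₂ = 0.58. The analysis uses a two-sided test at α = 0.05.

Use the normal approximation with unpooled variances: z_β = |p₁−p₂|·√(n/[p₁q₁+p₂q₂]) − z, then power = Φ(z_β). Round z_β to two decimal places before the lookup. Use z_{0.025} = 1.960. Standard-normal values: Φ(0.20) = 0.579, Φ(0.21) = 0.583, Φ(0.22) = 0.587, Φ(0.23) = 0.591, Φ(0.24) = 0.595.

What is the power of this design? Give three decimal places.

z_β = |p₁−p₂|·√(n/[p₁q₁+p₂q₂]) − z_{α/2}
    = 0.06 · √(637/0.4740) − 1.960
    = 0.06 · 36.6590 − 1.960
    = 2.1995 − 1.960 = 0.2395 → 0.24
Power = Φ(0.24) = 0.595.

Power ≈ 0.595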